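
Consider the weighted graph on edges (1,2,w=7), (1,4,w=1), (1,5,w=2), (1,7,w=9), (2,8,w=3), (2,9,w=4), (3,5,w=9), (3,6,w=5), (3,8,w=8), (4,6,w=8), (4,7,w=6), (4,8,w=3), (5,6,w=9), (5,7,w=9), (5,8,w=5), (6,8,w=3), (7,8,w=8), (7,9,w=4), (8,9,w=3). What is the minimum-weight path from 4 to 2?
6 (path: 4 -> 8 -> 2; weights 3 + 3 = 6)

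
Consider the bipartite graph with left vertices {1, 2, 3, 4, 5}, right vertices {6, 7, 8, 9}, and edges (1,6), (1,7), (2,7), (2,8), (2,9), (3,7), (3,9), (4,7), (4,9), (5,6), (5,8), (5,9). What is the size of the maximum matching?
4 (matching: (1,7), (2,8), (3,9), (5,6); upper bound min(|L|,|R|) = min(5,4) = 4)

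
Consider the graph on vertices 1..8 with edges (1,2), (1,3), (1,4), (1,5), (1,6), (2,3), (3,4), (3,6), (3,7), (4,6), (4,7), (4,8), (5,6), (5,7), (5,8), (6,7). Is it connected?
Yes (BFS from 1 visits [1, 2, 3, 4, 5, 6, 7, 8] — all 8 vertices reached)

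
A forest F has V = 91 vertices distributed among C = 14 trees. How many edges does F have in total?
77 (Each of the 14 component trees on V_i vertices has V_i - 1 edges; summing gives V - C = 91 - 14 = 77)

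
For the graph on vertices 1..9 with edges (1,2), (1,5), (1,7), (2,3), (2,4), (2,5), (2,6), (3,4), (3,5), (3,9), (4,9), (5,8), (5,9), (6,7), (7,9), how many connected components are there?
1 (components: {1, 2, 3, 4, 5, 6, 7, 8, 9})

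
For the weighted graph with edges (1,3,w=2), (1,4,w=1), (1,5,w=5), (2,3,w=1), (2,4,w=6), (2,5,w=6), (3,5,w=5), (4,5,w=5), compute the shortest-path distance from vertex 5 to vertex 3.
5 (path: 5 -> 3; weights 5 = 5)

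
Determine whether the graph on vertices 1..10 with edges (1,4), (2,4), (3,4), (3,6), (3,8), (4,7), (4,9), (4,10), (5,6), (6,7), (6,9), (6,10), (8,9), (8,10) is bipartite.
Yes. Partition: {1, 2, 3, 5, 7, 9, 10}, {4, 6, 8}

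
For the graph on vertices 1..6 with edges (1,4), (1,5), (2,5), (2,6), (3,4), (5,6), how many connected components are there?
1 (components: {1, 2, 3, 4, 5, 6})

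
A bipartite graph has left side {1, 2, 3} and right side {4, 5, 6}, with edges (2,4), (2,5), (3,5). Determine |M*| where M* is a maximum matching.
2 (matching: (2,4), (3,5); upper bound min(|L|,|R|) = min(3,3) = 3)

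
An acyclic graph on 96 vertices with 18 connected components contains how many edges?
78 (Each of the 18 component trees on V_i vertices has V_i - 1 edges; summing gives V - C = 96 - 18 = 78)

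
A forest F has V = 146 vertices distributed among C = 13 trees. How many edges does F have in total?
133 (Each of the 13 component trees on V_i vertices has V_i - 1 edges; summing gives V - C = 146 - 13 = 133)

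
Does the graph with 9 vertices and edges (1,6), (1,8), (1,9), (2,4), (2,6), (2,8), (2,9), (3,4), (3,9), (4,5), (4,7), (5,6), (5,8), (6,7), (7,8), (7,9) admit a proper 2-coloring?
Yes. Partition: {1, 2, 3, 5, 7}, {4, 6, 8, 9}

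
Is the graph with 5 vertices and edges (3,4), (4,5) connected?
No, it has 3 components: {1}, {2}, {3, 4, 5}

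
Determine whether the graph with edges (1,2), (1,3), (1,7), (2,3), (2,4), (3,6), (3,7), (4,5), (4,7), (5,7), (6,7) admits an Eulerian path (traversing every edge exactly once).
No (4 vertices have odd degree: {1, 2, 4, 7}; Eulerian path requires 0 or 2)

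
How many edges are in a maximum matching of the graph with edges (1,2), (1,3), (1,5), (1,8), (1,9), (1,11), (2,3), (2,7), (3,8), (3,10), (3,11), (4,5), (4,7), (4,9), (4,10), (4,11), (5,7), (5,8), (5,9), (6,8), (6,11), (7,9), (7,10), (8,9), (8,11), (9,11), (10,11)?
5 (matching: (2,3), (4,10), (5,7), (6,8), (9,11); upper bound floor(n/2) = floor(11/2) = 5)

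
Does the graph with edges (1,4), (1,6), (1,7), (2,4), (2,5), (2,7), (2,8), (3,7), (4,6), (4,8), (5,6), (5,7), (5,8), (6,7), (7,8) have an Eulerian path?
Yes (the graph is connected and exactly 2 vertices have odd degree: {1, 3}; any Eulerian path must start and end at those)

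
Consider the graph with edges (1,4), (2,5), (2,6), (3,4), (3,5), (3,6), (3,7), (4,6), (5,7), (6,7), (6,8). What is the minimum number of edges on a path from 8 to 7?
2 (path: 8 -> 6 -> 7, 2 edges)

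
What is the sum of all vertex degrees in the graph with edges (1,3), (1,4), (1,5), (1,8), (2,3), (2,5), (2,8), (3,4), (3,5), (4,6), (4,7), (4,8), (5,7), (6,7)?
28 (handshake: sum of degrees = 2|E| = 2 x 14 = 28)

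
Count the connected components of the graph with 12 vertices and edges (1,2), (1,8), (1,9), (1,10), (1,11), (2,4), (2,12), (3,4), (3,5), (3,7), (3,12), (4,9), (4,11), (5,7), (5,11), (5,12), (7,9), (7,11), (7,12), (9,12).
2 (components: {1, 2, 3, 4, 5, 7, 8, 9, 10, 11, 12}, {6})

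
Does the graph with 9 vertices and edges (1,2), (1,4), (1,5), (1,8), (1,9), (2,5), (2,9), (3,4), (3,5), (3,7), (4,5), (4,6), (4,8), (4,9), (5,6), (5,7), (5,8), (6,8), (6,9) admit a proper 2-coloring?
No (odd cycle of length 3: 4 -> 1 -> 5 -> 4)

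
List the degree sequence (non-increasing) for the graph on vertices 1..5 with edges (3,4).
[1, 1, 0, 0, 0] (degrees: deg(1)=0, deg(2)=0, deg(3)=1, deg(4)=1, deg(5)=0)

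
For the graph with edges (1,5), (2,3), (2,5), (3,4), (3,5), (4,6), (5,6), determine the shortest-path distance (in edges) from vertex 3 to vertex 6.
2 (path: 3 -> 4 -> 6, 2 edges)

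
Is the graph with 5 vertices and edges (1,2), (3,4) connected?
No, it has 3 components: {1, 2}, {3, 4}, {5}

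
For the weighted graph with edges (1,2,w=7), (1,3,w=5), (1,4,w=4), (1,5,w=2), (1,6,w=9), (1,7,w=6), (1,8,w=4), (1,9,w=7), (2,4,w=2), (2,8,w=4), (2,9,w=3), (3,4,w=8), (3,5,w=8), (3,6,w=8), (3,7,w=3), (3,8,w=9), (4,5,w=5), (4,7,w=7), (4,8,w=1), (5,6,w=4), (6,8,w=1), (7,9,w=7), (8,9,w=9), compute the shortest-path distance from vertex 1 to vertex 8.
4 (path: 1 -> 8; weights 4 = 4)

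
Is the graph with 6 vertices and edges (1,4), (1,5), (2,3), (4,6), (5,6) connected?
No, it has 2 components: {1, 4, 5, 6}, {2, 3}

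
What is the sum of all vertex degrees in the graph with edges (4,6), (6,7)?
4 (handshake: sum of degrees = 2|E| = 2 x 2 = 4)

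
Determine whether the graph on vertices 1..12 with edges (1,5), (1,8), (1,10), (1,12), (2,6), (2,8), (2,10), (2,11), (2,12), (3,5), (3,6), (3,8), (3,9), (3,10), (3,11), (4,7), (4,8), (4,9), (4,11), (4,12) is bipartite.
Yes. Partition: {1, 2, 3, 4}, {5, 6, 7, 8, 9, 10, 11, 12}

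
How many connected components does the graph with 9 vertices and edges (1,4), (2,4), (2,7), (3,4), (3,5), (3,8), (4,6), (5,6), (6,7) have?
2 (components: {1, 2, 3, 4, 5, 6, 7, 8}, {9})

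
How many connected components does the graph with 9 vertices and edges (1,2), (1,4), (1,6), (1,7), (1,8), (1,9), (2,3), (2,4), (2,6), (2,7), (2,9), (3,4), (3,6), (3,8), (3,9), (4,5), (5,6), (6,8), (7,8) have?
1 (components: {1, 2, 3, 4, 5, 6, 7, 8, 9})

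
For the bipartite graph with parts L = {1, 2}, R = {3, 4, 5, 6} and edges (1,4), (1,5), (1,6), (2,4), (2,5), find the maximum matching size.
2 (matching: (1,6), (2,5); upper bound min(|L|,|R|) = min(2,4) = 2)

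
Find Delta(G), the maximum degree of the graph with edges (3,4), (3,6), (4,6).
2 (attained at vertices 3, 4, 6)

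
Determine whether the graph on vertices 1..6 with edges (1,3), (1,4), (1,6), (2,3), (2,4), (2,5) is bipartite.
Yes. Partition: {1, 2}, {3, 4, 5, 6}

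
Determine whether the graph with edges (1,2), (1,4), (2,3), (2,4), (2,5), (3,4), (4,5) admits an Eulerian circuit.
Yes (the graph is connected and all 5 vertices have even degree)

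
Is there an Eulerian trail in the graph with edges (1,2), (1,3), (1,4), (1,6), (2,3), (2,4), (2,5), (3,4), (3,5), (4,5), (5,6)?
Yes — and in fact it has an Eulerian circuit (the graph is connected and all 6 vertices have even degree)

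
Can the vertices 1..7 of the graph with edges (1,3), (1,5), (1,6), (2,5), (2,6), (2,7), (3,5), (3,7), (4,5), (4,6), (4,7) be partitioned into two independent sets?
No (odd cycle of length 3: 5 -> 1 -> 3 -> 5)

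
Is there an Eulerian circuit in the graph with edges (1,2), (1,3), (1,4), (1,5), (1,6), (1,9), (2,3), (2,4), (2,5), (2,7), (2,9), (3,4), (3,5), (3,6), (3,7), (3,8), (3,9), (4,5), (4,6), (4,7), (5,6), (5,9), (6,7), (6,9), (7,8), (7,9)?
Yes (the graph is connected and all 9 vertices have even degree)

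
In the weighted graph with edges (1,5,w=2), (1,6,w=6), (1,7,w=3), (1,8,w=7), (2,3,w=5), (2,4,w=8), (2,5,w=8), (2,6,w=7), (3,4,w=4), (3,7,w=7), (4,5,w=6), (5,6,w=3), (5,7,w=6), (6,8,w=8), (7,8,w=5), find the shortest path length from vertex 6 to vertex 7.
8 (path: 6 -> 5 -> 1 -> 7; weights 3 + 2 + 3 = 8)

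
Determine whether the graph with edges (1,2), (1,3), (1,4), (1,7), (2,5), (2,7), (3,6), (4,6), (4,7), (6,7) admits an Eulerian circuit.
No (4 vertices have odd degree: {2, 4, 5, 6}; Eulerian circuit requires 0)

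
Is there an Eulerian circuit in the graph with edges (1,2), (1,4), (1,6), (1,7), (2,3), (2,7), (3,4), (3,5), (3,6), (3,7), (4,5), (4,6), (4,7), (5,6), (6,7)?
No (6 vertices have odd degree: {2, 3, 4, 5, 6, 7}; Eulerian circuit requires 0)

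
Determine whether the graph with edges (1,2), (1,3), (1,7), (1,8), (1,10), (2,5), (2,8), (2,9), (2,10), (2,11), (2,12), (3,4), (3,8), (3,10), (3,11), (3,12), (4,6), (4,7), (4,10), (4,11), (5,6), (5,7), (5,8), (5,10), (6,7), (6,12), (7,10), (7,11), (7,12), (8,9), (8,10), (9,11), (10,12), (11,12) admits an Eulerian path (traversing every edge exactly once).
No (6 vertices have odd degree: {1, 2, 4, 5, 7, 9}; Eulerian path requires 0 or 2)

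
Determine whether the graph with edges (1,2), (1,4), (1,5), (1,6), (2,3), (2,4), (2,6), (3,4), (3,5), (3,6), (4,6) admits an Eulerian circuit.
Yes (the graph is connected and all 6 vertices have even degree)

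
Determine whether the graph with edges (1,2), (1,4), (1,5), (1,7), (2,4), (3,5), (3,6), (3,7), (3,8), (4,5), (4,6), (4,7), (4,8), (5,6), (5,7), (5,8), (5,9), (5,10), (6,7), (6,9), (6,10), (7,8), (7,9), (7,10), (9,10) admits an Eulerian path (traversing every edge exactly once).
Yes — and in fact it has an Eulerian circuit (the graph is connected and all 10 vertices have even degree)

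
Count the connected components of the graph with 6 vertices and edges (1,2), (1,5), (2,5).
4 (components: {1, 2, 5}, {3}, {4}, {6})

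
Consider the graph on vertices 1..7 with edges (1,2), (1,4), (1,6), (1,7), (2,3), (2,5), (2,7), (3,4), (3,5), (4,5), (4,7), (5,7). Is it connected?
Yes (BFS from 1 visits [1, 2, 4, 6, 7, 3, 5] — all 7 vertices reached)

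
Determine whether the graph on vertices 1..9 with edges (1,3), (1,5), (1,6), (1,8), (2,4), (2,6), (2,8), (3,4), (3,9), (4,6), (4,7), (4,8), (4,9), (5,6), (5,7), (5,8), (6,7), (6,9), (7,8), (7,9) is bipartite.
No (odd cycle of length 3: 5 -> 1 -> 6 -> 5)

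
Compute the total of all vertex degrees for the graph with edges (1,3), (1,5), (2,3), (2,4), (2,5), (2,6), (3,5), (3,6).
16 (handshake: sum of degrees = 2|E| = 2 x 8 = 16)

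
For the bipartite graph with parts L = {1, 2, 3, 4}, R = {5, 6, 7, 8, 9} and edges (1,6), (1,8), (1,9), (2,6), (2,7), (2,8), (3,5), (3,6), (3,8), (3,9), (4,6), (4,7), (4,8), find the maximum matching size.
4 (matching: (1,9), (2,8), (3,6), (4,7); upper bound min(|L|,|R|) = min(4,5) = 4)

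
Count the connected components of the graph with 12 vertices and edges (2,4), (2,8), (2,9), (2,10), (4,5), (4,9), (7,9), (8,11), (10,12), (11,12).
4 (components: {1}, {2, 4, 5, 7, 8, 9, 10, 11, 12}, {3}, {6})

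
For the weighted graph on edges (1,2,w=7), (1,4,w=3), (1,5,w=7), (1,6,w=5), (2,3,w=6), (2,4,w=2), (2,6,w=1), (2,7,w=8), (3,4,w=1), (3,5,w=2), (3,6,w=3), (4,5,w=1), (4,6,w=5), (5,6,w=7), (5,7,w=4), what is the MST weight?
12 (MST edges: (1,4,w=3), (2,4,w=2), (2,6,w=1), (3,4,w=1), (4,5,w=1), (5,7,w=4); sum of weights 3 + 2 + 1 + 1 + 1 + 4 = 12)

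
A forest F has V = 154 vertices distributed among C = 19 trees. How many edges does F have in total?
135 (Each of the 19 component trees on V_i vertices has V_i - 1 edges; summing gives V - C = 154 - 19 = 135)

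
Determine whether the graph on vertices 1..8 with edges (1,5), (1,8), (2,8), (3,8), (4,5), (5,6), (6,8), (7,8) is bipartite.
Yes. Partition: {1, 2, 3, 4, 6, 7}, {5, 8}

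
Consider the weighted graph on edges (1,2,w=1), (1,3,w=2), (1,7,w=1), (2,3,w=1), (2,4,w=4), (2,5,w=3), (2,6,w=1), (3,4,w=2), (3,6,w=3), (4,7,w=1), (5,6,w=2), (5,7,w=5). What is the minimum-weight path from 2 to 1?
1 (path: 2 -> 1; weights 1 = 1)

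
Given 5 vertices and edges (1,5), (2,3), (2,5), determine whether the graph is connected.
No, it has 2 components: {1, 2, 3, 5}, {4}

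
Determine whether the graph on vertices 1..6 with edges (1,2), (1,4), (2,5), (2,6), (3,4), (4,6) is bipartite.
Yes. Partition: {1, 3, 5, 6}, {2, 4}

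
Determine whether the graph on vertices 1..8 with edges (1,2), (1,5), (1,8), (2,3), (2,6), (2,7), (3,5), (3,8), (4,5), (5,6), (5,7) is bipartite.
Yes. Partition: {1, 3, 4, 6, 7}, {2, 5, 8}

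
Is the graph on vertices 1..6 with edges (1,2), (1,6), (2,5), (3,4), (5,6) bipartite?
Yes. Partition: {1, 3, 5}, {2, 4, 6}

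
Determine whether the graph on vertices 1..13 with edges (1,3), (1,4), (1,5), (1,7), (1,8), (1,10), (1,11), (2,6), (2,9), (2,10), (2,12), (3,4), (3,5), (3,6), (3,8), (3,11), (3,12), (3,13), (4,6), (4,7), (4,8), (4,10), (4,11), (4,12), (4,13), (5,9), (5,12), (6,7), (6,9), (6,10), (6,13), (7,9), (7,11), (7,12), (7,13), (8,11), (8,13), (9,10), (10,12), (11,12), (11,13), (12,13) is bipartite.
No (odd cycle of length 3: 4 -> 1 -> 10 -> 4)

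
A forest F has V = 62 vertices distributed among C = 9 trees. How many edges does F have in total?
53 (Each of the 9 component trees on V_i vertices has V_i - 1 edges; summing gives V - C = 62 - 9 = 53)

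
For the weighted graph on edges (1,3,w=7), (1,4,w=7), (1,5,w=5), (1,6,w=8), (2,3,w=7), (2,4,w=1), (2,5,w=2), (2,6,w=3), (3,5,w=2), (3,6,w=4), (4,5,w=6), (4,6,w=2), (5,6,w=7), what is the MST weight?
12 (MST edges: (1,5,w=5), (2,4,w=1), (2,5,w=2), (3,5,w=2), (4,6,w=2); sum of weights 5 + 1 + 2 + 2 + 2 = 12)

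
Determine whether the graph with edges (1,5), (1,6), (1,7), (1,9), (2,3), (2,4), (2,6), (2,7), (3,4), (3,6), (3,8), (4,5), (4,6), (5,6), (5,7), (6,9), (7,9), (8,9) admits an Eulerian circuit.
Yes (the graph is connected and all 9 vertices have even degree)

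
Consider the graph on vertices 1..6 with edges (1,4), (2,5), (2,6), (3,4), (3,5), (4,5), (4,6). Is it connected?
Yes (BFS from 1 visits [1, 4, 3, 5, 6, 2] — all 6 vertices reached)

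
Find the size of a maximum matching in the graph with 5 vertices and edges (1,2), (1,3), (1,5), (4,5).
2 (matching: (1,2), (4,5); upper bound floor(n/2) = floor(5/2) = 2)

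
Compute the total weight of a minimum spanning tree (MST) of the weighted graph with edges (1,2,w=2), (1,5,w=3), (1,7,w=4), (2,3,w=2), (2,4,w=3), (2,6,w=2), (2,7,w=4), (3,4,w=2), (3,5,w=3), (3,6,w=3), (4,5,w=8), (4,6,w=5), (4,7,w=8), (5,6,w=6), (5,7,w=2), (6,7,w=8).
13 (MST edges: (1,2,w=2), (1,5,w=3), (2,3,w=2), (2,6,w=2), (3,4,w=2), (5,7,w=2); sum of weights 2 + 3 + 2 + 2 + 2 + 2 = 13)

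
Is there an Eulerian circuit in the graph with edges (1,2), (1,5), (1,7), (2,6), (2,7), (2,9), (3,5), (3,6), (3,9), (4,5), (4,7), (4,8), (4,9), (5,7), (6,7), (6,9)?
No (4 vertices have odd degree: {1, 3, 7, 8}; Eulerian circuit requires 0)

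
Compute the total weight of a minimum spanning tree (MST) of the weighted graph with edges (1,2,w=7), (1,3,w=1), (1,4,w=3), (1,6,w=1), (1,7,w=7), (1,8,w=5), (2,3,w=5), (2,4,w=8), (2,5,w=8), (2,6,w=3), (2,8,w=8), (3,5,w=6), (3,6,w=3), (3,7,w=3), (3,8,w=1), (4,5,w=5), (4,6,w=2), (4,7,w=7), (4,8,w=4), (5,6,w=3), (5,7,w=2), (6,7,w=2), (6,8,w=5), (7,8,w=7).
12 (MST edges: (1,3,w=1), (1,6,w=1), (2,6,w=3), (3,8,w=1), (4,6,w=2), (5,7,w=2), (6,7,w=2); sum of weights 1 + 1 + 3 + 1 + 2 + 2 + 2 = 12)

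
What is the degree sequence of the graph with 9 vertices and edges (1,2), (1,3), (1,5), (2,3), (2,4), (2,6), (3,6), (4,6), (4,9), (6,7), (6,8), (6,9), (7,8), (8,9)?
[6, 4, 3, 3, 3, 3, 3, 2, 1] (degrees: deg(1)=3, deg(2)=4, deg(3)=3, deg(4)=3, deg(5)=1, deg(6)=6, deg(7)=2, deg(8)=3, deg(9)=3)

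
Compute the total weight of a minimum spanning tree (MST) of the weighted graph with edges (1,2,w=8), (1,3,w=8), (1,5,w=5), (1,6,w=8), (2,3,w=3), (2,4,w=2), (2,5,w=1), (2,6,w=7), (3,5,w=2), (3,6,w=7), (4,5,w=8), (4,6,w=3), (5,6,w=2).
12 (MST edges: (1,5,w=5), (2,4,w=2), (2,5,w=1), (3,5,w=2), (5,6,w=2); sum of weights 5 + 2 + 1 + 2 + 2 = 12)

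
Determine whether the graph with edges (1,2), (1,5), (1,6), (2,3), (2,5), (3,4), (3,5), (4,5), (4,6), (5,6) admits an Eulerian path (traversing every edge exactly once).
No (6 vertices have odd degree: {1, 2, 3, 4, 5, 6}; Eulerian path requires 0 or 2)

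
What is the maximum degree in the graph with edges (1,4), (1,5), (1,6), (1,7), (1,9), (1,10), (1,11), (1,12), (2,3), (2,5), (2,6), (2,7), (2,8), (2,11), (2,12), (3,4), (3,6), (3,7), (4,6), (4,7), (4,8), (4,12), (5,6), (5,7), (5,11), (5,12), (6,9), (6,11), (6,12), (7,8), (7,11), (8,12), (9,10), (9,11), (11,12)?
8 (attained at vertices 1, 6)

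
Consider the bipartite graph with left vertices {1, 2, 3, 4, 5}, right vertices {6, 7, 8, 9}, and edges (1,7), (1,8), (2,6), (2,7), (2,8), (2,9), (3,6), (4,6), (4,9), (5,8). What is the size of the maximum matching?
4 (matching: (1,8), (2,7), (3,6), (4,9); upper bound min(|L|,|R|) = min(5,4) = 4)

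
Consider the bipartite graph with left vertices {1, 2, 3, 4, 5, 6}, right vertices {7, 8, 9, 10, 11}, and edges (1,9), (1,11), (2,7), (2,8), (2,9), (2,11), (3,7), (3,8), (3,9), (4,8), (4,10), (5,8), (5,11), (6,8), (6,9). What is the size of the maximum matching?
5 (matching: (1,11), (2,9), (3,7), (4,10), (5,8); upper bound min(|L|,|R|) = min(6,5) = 5)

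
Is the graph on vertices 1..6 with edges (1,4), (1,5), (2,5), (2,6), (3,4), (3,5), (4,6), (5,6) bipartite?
No (odd cycle of length 3: 2 -> 5 -> 6 -> 2)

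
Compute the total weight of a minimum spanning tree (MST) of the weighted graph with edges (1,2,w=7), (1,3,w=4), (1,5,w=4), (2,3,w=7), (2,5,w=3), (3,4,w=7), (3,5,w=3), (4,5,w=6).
16 (MST edges: (1,3,w=4), (2,5,w=3), (3,5,w=3), (4,5,w=6); sum of weights 4 + 3 + 3 + 6 = 16)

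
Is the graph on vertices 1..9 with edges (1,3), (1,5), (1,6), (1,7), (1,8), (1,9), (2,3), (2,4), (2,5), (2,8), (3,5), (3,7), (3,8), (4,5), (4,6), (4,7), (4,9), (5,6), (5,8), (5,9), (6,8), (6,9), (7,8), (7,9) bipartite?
No (odd cycle of length 3: 9 -> 1 -> 7 -> 9)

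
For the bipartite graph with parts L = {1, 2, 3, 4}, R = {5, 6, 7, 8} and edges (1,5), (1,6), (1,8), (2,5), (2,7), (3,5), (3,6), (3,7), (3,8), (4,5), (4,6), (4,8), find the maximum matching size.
4 (matching: (1,8), (2,7), (3,6), (4,5); upper bound min(|L|,|R|) = min(4,4) = 4)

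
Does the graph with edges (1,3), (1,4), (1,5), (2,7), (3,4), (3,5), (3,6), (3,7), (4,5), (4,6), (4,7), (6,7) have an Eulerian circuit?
No (6 vertices have odd degree: {1, 2, 3, 4, 5, 6}; Eulerian circuit requires 0)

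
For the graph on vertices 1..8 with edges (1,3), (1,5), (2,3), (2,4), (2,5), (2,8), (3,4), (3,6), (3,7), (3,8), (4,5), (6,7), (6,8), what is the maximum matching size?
4 (matching: (1,3), (2,8), (4,5), (6,7); upper bound floor(n/2) = floor(8/2) = 4)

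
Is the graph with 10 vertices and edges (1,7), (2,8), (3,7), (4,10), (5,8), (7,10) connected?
No, it has 4 components: {1, 3, 4, 7, 10}, {2, 5, 8}, {6}, {9}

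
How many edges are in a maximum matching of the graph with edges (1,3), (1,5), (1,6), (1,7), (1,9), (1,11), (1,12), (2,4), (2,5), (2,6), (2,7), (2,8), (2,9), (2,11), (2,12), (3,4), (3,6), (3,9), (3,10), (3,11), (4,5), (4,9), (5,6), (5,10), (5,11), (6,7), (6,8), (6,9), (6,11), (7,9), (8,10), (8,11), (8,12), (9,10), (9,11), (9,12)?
6 (matching: (1,12), (2,11), (3,10), (4,5), (6,8), (7,9); upper bound floor(n/2) = floor(12/2) = 6)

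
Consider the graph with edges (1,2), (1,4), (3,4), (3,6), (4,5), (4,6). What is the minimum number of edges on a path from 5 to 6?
2 (path: 5 -> 4 -> 6, 2 edges)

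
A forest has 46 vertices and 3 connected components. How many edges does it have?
43 (Each of the 3 component trees on V_i vertices has V_i - 1 edges; summing gives V - C = 46 - 3 = 43)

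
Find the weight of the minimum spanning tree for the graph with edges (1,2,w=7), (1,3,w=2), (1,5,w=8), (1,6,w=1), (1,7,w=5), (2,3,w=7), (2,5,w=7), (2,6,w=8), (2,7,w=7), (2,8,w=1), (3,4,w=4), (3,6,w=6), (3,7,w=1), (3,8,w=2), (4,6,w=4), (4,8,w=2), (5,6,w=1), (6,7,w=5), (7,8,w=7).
10 (MST edges: (1,3,w=2), (1,6,w=1), (2,8,w=1), (3,7,w=1), (3,8,w=2), (4,8,w=2), (5,6,w=1); sum of weights 2 + 1 + 1 + 1 + 2 + 2 + 1 = 10)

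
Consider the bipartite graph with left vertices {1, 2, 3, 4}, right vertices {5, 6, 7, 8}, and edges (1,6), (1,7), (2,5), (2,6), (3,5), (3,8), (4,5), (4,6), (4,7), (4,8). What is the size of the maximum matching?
4 (matching: (1,7), (2,6), (3,8), (4,5); upper bound min(|L|,|R|) = min(4,4) = 4)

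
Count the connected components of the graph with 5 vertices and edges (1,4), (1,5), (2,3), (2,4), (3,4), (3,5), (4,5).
1 (components: {1, 2, 3, 4, 5})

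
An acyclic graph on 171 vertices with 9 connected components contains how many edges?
162 (Each of the 9 component trees on V_i vertices has V_i - 1 edges; summing gives V - C = 171 - 9 = 162)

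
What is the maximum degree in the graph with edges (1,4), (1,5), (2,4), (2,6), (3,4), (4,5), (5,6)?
4 (attained at vertex 4)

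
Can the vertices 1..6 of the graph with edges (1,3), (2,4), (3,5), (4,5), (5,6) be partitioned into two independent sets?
Yes. Partition: {1, 2, 5}, {3, 4, 6}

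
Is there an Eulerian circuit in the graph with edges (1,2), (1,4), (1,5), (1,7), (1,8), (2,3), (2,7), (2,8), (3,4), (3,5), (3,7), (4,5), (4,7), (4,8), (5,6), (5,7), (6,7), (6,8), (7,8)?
No (6 vertices have odd degree: {1, 4, 5, 6, 7, 8}; Eulerian circuit requires 0)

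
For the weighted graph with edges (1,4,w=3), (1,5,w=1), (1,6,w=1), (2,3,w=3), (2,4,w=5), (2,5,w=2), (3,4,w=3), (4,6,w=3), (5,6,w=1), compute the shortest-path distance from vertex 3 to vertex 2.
3 (path: 3 -> 2; weights 3 = 3)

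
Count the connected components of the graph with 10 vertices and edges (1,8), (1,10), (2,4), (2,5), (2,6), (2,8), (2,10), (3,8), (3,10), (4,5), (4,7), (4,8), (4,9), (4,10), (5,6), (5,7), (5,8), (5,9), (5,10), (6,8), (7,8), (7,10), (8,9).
1 (components: {1, 2, 3, 4, 5, 6, 7, 8, 9, 10})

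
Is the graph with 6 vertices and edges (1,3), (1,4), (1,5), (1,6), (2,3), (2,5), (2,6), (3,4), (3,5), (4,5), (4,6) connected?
Yes (BFS from 1 visits [1, 3, 4, 5, 6, 2] — all 6 vertices reached)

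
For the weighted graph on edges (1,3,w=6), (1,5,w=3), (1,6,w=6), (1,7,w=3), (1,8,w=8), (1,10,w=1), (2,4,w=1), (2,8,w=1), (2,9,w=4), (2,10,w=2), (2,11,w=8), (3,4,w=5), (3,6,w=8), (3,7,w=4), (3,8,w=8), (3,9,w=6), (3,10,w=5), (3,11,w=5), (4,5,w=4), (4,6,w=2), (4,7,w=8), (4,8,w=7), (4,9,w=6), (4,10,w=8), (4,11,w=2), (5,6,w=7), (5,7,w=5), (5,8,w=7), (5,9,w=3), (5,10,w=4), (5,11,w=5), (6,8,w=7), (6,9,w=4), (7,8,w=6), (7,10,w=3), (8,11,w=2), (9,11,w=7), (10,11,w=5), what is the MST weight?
22 (MST edges: (1,5,w=3), (1,7,w=3), (1,10,w=1), (2,4,w=1), (2,8,w=1), (2,10,w=2), (3,7,w=4), (4,6,w=2), (4,11,w=2), (5,9,w=3); sum of weights 3 + 3 + 1 + 1 + 1 + 2 + 4 + 2 + 2 + 3 = 22)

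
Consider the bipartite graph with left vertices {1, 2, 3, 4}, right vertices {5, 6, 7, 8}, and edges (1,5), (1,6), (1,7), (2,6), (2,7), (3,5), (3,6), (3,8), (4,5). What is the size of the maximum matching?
4 (matching: (1,7), (2,6), (3,8), (4,5); upper bound min(|L|,|R|) = min(4,4) = 4)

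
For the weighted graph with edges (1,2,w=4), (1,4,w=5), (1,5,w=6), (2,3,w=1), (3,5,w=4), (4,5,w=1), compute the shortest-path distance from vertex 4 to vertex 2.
6 (path: 4 -> 5 -> 3 -> 2; weights 1 + 4 + 1 = 6)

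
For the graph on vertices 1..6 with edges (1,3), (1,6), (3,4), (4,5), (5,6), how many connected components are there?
2 (components: {1, 3, 4, 5, 6}, {2})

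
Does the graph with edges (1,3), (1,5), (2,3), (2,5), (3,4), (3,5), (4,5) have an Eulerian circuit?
Yes (the graph is connected and all 5 vertices have even degree)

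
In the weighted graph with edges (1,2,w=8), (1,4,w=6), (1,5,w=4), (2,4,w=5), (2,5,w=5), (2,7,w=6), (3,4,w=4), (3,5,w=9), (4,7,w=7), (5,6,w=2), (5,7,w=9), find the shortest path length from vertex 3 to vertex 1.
10 (path: 3 -> 4 -> 1; weights 4 + 6 = 10)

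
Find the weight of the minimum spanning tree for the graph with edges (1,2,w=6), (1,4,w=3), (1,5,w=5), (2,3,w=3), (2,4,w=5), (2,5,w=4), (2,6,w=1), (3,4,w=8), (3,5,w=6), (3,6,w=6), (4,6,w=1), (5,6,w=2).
10 (MST edges: (1,4,w=3), (2,3,w=3), (2,6,w=1), (4,6,w=1), (5,6,w=2); sum of weights 3 + 3 + 1 + 1 + 2 = 10)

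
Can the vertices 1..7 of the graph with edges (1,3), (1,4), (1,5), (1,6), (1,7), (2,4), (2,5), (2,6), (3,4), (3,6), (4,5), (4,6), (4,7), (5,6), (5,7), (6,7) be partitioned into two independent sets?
No (odd cycle of length 3: 6 -> 1 -> 4 -> 6)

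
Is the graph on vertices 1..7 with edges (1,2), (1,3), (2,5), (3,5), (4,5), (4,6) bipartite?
Yes. Partition: {1, 5, 6, 7}, {2, 3, 4}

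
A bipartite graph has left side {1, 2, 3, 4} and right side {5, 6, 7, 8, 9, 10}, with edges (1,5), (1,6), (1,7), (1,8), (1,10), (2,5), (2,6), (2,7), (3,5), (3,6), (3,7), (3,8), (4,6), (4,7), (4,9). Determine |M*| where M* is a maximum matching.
4 (matching: (1,10), (2,7), (3,8), (4,9); upper bound min(|L|,|R|) = min(4,6) = 4)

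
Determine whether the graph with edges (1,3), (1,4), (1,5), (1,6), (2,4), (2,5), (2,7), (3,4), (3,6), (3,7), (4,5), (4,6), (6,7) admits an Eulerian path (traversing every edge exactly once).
No (4 vertices have odd degree: {2, 4, 5, 7}; Eulerian path requires 0 or 2)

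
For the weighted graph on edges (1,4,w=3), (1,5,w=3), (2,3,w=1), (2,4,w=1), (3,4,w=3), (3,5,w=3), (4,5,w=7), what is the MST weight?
8 (MST edges: (1,4,w=3), (1,5,w=3), (2,3,w=1), (2,4,w=1); sum of weights 3 + 3 + 1 + 1 = 8)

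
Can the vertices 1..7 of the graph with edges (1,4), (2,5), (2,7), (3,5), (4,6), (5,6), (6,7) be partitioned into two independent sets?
Yes. Partition: {1, 2, 3, 6}, {4, 5, 7}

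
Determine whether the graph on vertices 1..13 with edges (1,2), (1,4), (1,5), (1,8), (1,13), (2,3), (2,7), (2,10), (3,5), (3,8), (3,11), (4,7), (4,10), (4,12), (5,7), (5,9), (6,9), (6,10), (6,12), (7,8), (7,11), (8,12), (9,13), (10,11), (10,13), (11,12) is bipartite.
Yes. Partition: {1, 3, 7, 9, 10, 12}, {2, 4, 5, 6, 8, 11, 13}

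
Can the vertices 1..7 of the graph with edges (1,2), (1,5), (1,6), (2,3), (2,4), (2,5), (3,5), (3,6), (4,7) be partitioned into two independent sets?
No (odd cycle of length 3: 2 -> 1 -> 5 -> 2)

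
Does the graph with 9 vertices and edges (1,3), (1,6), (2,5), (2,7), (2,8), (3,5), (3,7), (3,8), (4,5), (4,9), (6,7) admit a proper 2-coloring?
Yes. Partition: {1, 5, 7, 8, 9}, {2, 3, 4, 6}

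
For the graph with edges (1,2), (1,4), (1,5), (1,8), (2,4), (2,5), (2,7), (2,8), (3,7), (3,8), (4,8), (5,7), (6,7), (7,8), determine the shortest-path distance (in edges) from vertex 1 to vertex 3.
2 (path: 1 -> 8 -> 3, 2 edges)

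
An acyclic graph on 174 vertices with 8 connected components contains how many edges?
166 (Each of the 8 component trees on V_i vertices has V_i - 1 edges; summing gives V - C = 174 - 8 = 166)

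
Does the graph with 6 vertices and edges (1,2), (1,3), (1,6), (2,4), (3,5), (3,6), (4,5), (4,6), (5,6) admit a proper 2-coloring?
No (odd cycle of length 3: 3 -> 1 -> 6 -> 3)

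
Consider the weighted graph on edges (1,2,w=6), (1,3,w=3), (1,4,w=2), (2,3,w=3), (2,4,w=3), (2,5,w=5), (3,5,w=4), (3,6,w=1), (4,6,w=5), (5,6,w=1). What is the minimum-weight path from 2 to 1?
5 (path: 2 -> 4 -> 1; weights 3 + 2 = 5)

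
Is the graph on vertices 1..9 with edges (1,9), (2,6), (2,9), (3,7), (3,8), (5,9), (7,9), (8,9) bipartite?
Yes. Partition: {1, 2, 4, 5, 7, 8}, {3, 6, 9}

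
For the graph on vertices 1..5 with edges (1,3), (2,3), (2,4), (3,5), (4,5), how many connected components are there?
1 (components: {1, 2, 3, 4, 5})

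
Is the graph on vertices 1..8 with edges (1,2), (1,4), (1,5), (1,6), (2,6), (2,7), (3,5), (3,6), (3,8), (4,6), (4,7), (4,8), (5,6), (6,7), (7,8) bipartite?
No (odd cycle of length 3: 4 -> 1 -> 6 -> 4)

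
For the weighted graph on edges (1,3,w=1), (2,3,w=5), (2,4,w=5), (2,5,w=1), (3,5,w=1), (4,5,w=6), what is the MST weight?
8 (MST edges: (1,3,w=1), (2,4,w=5), (2,5,w=1), (3,5,w=1); sum of weights 1 + 5 + 1 + 1 = 8)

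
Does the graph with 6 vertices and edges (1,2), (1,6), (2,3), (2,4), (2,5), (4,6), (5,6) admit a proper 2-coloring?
Yes. Partition: {1, 3, 4, 5}, {2, 6}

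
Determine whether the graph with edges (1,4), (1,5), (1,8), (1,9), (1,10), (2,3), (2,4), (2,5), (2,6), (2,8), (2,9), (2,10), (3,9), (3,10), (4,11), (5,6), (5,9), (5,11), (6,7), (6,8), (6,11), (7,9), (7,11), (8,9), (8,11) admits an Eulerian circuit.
No (10 vertices have odd degree: {1, 2, 3, 4, 5, 6, 7, 8, 10, 11}; Eulerian circuit requires 0)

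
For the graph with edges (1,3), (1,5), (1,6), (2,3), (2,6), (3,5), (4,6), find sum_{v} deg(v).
14 (handshake: sum of degrees = 2|E| = 2 x 7 = 14)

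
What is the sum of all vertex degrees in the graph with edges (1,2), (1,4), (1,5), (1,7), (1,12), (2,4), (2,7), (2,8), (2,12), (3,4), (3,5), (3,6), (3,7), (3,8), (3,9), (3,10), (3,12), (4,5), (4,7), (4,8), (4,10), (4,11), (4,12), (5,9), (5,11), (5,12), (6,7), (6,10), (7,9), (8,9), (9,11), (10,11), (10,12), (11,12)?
68 (handshake: sum of degrees = 2|E| = 2 x 34 = 68)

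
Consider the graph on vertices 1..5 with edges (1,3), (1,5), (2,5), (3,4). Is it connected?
Yes (BFS from 1 visits [1, 3, 5, 4, 2] — all 5 vertices reached)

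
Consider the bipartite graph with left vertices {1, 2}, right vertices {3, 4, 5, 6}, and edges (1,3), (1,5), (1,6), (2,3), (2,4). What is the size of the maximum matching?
2 (matching: (1,6), (2,4); upper bound min(|L|,|R|) = min(2,4) = 2)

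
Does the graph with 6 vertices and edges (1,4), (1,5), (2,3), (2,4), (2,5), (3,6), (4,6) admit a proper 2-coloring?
Yes. Partition: {1, 2, 6}, {3, 4, 5}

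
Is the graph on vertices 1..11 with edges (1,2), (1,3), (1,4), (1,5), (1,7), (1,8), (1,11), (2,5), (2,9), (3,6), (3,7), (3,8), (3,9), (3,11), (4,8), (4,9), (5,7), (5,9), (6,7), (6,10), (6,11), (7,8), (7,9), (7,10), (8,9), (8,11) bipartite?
No (odd cycle of length 3: 3 -> 1 -> 7 -> 3)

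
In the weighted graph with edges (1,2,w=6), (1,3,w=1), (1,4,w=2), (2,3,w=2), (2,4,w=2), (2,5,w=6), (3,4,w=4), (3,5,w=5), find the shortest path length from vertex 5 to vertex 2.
6 (path: 5 -> 2; weights 6 = 6)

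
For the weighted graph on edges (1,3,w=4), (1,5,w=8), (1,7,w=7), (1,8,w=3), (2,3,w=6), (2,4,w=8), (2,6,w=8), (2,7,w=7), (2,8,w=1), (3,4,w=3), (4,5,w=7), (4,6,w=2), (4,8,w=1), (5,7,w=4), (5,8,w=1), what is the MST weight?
15 (MST edges: (1,8,w=3), (2,8,w=1), (3,4,w=3), (4,6,w=2), (4,8,w=1), (5,7,w=4), (5,8,w=1); sum of weights 3 + 1 + 3 + 2 + 1 + 4 + 1 = 15)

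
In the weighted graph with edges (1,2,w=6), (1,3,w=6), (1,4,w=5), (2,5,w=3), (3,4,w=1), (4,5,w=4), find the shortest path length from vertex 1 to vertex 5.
9 (path: 1 -> 4 -> 5; weights 5 + 4 = 9)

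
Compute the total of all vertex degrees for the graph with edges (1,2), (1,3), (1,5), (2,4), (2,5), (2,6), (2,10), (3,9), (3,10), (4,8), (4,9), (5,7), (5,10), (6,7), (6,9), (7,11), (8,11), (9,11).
36 (handshake: sum of degrees = 2|E| = 2 x 18 = 36)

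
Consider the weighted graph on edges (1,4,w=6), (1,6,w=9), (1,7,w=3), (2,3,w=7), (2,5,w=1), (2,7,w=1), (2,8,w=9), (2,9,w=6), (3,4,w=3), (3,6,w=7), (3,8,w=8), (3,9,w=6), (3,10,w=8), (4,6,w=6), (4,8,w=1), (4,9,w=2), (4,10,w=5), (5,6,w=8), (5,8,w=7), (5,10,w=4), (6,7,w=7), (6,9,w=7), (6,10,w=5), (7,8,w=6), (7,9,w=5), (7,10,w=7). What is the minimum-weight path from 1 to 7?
3 (path: 1 -> 7; weights 3 = 3)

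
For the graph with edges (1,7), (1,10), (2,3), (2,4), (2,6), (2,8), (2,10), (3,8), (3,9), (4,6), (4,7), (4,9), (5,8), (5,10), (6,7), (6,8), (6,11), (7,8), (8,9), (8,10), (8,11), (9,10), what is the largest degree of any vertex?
8 (attained at vertex 8)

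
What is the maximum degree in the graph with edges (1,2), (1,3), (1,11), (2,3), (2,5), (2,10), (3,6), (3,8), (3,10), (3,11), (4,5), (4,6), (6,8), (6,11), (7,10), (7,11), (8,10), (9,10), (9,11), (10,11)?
6 (attained at vertices 3, 10, 11)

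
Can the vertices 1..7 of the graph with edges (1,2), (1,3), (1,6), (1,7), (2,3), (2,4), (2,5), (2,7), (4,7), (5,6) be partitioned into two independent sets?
No (odd cycle of length 3: 7 -> 1 -> 2 -> 7)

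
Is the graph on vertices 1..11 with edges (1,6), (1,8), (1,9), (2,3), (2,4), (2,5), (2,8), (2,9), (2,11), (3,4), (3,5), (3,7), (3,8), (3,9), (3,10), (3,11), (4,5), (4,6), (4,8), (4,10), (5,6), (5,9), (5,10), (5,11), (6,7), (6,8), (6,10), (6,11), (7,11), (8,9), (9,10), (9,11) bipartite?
No (odd cycle of length 3: 9 -> 1 -> 8 -> 9)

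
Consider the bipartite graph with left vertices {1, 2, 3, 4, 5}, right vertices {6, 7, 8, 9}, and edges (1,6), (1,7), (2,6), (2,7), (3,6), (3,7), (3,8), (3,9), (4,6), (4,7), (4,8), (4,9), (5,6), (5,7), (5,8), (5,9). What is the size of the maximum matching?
4 (matching: (1,7), (2,6), (3,9), (4,8); upper bound min(|L|,|R|) = min(5,4) = 4)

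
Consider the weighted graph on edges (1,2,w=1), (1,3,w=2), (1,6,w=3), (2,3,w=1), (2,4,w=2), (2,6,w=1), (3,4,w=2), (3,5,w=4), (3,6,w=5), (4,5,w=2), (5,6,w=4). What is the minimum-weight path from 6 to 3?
2 (path: 6 -> 2 -> 3; weights 1 + 1 = 2)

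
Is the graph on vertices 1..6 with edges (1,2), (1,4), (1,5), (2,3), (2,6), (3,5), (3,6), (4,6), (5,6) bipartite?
No (odd cycle of length 3: 6 -> 5 -> 3 -> 6)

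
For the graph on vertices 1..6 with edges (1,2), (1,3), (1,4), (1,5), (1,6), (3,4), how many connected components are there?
1 (components: {1, 2, 3, 4, 5, 6})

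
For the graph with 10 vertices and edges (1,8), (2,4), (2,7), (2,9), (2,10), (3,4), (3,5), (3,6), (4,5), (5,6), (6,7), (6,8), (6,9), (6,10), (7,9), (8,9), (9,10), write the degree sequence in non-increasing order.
[6, 5, 4, 3, 3, 3, 3, 3, 3, 1] (degrees: deg(1)=1, deg(2)=4, deg(3)=3, deg(4)=3, deg(5)=3, deg(6)=6, deg(7)=3, deg(8)=3, deg(9)=5, deg(10)=3)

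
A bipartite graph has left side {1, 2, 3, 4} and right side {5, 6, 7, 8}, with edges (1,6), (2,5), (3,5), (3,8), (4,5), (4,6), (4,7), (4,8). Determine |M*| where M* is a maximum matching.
4 (matching: (1,6), (2,5), (3,8), (4,7); upper bound min(|L|,|R|) = min(4,4) = 4)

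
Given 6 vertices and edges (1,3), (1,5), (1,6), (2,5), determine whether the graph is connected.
No, it has 2 components: {1, 2, 3, 5, 6}, {4}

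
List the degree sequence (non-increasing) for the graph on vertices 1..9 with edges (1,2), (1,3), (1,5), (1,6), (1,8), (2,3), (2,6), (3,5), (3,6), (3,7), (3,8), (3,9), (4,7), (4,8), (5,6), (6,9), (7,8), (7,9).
[7, 5, 5, 4, 4, 3, 3, 3, 2] (degrees: deg(1)=5, deg(2)=3, deg(3)=7, deg(4)=2, deg(5)=3, deg(6)=5, deg(7)=4, deg(8)=4, deg(9)=3)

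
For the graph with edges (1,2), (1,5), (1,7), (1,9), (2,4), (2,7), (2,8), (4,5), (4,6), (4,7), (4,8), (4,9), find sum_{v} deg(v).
24 (handshake: sum of degrees = 2|E| = 2 x 12 = 24)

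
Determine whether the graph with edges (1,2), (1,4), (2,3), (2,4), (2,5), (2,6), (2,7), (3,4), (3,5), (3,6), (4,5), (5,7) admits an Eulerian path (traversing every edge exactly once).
Yes — and in fact it has an Eulerian circuit (the graph is connected and all 7 vertices have even degree)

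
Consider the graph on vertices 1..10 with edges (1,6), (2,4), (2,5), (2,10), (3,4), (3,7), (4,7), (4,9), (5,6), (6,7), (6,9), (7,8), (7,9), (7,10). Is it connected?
Yes (BFS from 1 visits [1, 6, 5, 7, 9, 2, 3, 4, 8, 10] — all 10 vertices reached)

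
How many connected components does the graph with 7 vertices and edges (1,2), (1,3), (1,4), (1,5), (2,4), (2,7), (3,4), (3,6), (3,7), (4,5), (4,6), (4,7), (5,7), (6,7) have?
1 (components: {1, 2, 3, 4, 5, 6, 7})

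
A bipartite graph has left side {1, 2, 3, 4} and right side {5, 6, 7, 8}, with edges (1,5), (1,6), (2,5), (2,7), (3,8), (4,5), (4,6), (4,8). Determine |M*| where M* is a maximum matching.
4 (matching: (1,6), (2,7), (3,8), (4,5); upper bound min(|L|,|R|) = min(4,4) = 4)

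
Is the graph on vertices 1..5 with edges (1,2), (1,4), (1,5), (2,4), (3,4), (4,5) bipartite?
No (odd cycle of length 3: 4 -> 1 -> 2 -> 4)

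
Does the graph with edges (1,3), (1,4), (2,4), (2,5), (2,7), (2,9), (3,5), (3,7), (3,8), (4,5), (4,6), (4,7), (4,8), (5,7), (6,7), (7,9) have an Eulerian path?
Yes — and in fact it has an Eulerian circuit (the graph is connected and all 9 vertices have even degree)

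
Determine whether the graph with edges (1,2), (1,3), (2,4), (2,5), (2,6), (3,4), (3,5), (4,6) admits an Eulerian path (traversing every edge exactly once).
Yes (the graph is connected and exactly 2 vertices have odd degree: {3, 4}; any Eulerian path must start and end at those)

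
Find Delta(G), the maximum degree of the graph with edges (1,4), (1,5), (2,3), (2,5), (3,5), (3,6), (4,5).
4 (attained at vertex 5)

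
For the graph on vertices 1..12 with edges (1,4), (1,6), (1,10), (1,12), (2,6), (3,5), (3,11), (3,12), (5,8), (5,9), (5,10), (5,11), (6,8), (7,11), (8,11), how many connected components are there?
1 (components: {1, 2, 3, 4, 5, 6, 7, 8, 9, 10, 11, 12})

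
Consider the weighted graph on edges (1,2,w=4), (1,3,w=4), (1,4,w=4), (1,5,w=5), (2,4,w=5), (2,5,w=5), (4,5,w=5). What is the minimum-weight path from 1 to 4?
4 (path: 1 -> 4; weights 4 = 4)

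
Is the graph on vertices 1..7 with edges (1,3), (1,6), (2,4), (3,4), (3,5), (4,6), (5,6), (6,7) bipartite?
Yes. Partition: {1, 4, 5, 7}, {2, 3, 6}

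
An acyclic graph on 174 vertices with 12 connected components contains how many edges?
162 (Each of the 12 component trees on V_i vertices has V_i - 1 edges; summing gives V - C = 174 - 12 = 162)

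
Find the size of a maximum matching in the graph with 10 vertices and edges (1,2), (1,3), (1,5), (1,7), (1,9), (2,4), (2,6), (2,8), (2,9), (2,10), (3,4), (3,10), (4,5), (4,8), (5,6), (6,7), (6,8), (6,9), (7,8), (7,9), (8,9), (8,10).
5 (matching: (1,3), (2,10), (4,8), (5,6), (7,9); upper bound floor(n/2) = floor(10/2) = 5)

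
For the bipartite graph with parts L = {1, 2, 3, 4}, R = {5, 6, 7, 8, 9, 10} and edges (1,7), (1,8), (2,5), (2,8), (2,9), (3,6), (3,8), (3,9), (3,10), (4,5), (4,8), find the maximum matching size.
4 (matching: (1,7), (2,9), (3,10), (4,8); upper bound min(|L|,|R|) = min(4,6) = 4)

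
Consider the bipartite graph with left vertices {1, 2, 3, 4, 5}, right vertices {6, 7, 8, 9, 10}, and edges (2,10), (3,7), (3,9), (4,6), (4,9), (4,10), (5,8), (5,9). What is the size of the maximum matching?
4 (matching: (2,10), (3,7), (4,9), (5,8); upper bound min(|L|,|R|) = min(5,5) = 5)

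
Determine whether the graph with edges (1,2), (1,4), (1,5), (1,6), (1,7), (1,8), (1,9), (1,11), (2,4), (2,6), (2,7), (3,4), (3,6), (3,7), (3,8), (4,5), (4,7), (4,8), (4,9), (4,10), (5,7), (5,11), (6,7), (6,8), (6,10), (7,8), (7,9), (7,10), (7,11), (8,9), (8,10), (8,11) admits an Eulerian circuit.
Yes (the graph is connected and all 11 vertices have even degree)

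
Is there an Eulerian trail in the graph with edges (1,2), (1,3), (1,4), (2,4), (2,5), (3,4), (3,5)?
No (4 vertices have odd degree: {1, 2, 3, 4}; Eulerian path requires 0 or 2)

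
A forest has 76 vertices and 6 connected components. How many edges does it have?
70 (Each of the 6 component trees on V_i vertices has V_i - 1 edges; summing gives V - C = 76 - 6 = 70)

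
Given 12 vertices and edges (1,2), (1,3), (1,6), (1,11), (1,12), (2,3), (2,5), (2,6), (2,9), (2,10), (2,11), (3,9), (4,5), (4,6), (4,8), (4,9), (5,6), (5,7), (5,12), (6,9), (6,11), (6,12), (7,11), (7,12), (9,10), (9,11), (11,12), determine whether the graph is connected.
Yes (BFS from 1 visits [1, 2, 3, 6, 11, 12, 5, 9, 10, 4, 7, 8] — all 12 vertices reached)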